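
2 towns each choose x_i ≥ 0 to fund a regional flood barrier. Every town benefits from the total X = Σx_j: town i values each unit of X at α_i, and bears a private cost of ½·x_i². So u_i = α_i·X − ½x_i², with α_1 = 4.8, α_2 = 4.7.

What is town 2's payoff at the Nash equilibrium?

Town i's FOC: ∂u_i/∂x_i = α_i − x_i = 0, so x_i* = α_i.
NE contributions = (4.8, 4.7); X = 9.5.
u_2 = α_2·X − ½·(x_2)² = 4.7·9.5 − ½·4.7² = 33.605.

33.605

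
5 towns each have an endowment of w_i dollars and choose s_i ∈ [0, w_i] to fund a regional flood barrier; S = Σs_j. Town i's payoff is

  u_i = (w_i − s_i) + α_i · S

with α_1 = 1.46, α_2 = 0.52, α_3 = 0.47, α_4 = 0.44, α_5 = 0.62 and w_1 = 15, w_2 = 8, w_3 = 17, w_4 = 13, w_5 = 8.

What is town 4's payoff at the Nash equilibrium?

∂u_i/∂s_i = α_i − 1, so town i contributes w_i if α_i > 1, else 0.
α_i > 1 for i ∈ {1}; NE contributions (15, 0, 0, 0, 0), S = 15.
u_4 = (13 − 0) + 0.44·15 = 19.6.

19.6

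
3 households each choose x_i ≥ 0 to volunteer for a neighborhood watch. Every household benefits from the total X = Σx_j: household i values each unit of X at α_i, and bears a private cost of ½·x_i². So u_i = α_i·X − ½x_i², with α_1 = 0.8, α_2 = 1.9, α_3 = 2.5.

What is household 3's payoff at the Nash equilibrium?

9.875

Household i's FOC: ∂u_i/∂x_i = α_i − x_i = 0, so x_i* = α_i.
NE contributions = (0.8, 1.9, 2.5); X = 5.2.
u_3 = α_3·X − ½·(x_3)² = 2.5·5.2 − ½·2.5² = 9.875.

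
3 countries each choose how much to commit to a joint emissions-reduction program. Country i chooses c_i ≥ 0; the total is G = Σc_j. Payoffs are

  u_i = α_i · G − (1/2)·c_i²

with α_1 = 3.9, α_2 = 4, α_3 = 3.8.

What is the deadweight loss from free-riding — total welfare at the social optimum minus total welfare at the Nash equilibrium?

91.27

Country i's FOC: ∂u_i/∂c_i = α_i − c_i = 0, so c_i* = α_i.
NE contributions = (3.9, 4, 3.8); G = 11.7.
W^NE = (Σα)·G − ½Σα_i² = 11.7² − ½·45.65 = 114.065.
Planner sets c_i = Σα_j = 11.7 for every i, so G^SO = 3·11.7 = 35.1.
W^SO = (Σα)·G^SO − ½·3·(Σα)² = (3/2)·11.7² = 205.335.
Deadweight loss = W^SO − W^NE = 91.27.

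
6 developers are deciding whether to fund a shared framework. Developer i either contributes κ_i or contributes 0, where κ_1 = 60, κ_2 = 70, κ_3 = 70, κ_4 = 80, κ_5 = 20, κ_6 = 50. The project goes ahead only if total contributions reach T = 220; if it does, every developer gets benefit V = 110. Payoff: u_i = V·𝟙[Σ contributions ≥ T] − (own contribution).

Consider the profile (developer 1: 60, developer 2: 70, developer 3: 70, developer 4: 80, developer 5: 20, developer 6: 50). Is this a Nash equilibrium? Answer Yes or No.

No

Total = 350 ≥ 220: provided.
Developer 1 (pledges 60, payoff 50): dropping to 0 → total 290, payoff 110. Profitable deviation.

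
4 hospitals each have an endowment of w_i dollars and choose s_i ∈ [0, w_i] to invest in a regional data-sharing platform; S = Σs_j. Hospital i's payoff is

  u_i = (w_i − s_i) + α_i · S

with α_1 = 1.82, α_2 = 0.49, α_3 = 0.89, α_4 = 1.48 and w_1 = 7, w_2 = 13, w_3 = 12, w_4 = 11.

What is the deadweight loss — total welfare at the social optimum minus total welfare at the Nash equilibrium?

92

∂u_i/∂s_i = α_i − 1, so hospital i contributes w_i if α_i > 1, else 0.
α_i > 1 for i ∈ {1, 4}; NE contributions (7, 0, 0, 11), S = 18.
W^NE = Σw_i − S^NE + (Σα_i)·S^NE = 43 + 3.68·18 = 109.24.
Planner: ∂(Σu_j)/∂s_i = Σα_j − 1 = 3.68 > 0, so everyone contributes w_i; S^SO = 43, W^SO = 43 + 3.68·43 = 201.24.
Deadweight loss = 92.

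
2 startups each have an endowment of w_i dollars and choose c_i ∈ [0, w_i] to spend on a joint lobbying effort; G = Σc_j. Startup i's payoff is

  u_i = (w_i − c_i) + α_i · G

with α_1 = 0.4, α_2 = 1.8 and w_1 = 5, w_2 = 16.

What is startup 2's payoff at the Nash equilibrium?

28.8

∂u_i/∂c_i = α_i − 1, so startup i contributes w_i if α_i > 1, else 0.
α_i > 1 for i ∈ {2}; NE contributions (0, 16), G = 16.
u_2 = (16 − 16) + 1.8·16 = 28.8.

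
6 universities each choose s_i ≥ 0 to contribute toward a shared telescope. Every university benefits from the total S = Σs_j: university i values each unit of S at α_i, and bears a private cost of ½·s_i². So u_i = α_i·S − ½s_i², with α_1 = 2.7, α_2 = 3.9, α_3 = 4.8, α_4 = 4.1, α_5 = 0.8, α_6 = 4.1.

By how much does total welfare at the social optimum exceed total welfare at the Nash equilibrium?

872.22

University i's FOC: ∂u_i/∂s_i = α_i − s_i = 0, so s_i* = α_i.
NE contributions = (2.7, 3.9, 4.8, 4.1, 0.8, 4.1); S = 20.4.
W^NE = (Σα)·S − ½Σα_i² = 20.4² − ½·79.8 = 376.26.
Planner sets s_i = Σα_j = 20.4 for every i, so S^SO = 6·20.4 = 122.4.
W^SO = (Σα)·S^SO − ½·6·(Σα)² = (6/2)·20.4² = 1248.48.
Deadweight loss = W^SO − W^NE = 872.22.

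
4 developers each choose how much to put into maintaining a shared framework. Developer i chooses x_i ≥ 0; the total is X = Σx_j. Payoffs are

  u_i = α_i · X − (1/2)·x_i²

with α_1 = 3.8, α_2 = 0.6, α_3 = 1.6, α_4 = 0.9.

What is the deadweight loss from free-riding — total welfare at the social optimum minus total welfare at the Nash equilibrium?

Developer i's FOC: ∂u_i/∂x_i = α_i − x_i = 0, so x_i* = α_i.
NE contributions = (3.8, 0.6, 1.6, 0.9); X = 6.9.
W^NE = (Σα)·X − ½Σα_i² = 6.9² − ½·18.17 = 38.525.
Planner sets x_i = Σα_j = 6.9 for every i, so X^SO = 4·6.9 = 27.6.
W^SO = (Σα)·X^SO − ½·4·(Σα)² = (4/2)·6.9² = 95.22.
Deadweight loss = W^SO − W^NE = 56.695.

56.695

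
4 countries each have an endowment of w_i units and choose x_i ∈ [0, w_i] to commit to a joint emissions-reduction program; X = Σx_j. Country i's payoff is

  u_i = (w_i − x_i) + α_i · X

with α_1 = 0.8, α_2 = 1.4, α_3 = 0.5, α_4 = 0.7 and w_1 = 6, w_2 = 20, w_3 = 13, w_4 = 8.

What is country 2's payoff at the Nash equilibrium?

∂u_i/∂x_i = α_i − 1, so country i contributes w_i if α_i > 1, else 0.
α_i > 1 for i ∈ {2}; NE contributions (0, 20, 0, 0), X = 20.
u_2 = (20 − 20) + 1.4·20 = 28.

28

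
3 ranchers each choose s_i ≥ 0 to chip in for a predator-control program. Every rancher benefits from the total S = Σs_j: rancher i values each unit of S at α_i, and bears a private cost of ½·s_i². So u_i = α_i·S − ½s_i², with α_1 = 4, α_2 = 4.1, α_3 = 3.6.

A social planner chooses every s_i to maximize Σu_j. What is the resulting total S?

Planner FOC: ∂(Σu_j)/∂s_i = (Σα_j) − s_i = 0, so s_i^SO = Σα_j = 11.7 for every i; S^SO = 35.1.

35.1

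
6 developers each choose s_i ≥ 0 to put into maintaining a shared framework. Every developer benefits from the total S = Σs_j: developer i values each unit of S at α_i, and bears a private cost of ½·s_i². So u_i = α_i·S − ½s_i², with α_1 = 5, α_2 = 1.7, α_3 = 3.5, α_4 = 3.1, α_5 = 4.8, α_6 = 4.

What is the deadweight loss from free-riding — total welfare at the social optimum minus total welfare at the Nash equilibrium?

Developer i's FOC: ∂u_i/∂s_i = α_i − s_i = 0, so s_i* = α_i.
NE contributions = (5, 1.7, 3.5, 3.1, 4.8, 4); S = 22.1.
W^NE = (Σα)·S − ½Σα_i² = 22.1² − ½·88.79 = 444.015.
Planner sets s_i = Σα_j = 22.1 for every i, so S^SO = 6·22.1 = 132.6.
W^SO = (Σα)·S^SO − ½·6·(Σα)² = (6/2)·22.1² = 1465.23.
Deadweight loss = W^SO − W^NE = 1021.215.

1021.215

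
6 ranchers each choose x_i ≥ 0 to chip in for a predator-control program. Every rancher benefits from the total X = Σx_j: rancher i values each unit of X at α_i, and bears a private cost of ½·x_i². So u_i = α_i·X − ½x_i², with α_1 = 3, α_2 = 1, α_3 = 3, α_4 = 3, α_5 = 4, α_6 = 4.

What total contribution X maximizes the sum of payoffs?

Planner FOC: ∂(Σu_j)/∂x_i = (Σα_j) − x_i = 0, so x_i^SO = Σα_j = 18 for every i; X^SO = 108.

108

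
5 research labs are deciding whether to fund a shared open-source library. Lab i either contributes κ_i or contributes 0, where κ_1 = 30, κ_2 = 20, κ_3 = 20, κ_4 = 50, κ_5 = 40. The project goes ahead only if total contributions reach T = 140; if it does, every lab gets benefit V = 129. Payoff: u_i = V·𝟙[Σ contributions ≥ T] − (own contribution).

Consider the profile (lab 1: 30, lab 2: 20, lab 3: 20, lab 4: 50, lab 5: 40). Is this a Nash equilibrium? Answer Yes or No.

No

Total = 160 ≥ 140: provided.
Lab 1 (pledges 30, payoff 99): dropping to 0 → total 130, payoff 0. No gain.
Lab 2 (pledges 20, payoff 109): dropping to 0 → total 140, payoff 129. Profitable deviation.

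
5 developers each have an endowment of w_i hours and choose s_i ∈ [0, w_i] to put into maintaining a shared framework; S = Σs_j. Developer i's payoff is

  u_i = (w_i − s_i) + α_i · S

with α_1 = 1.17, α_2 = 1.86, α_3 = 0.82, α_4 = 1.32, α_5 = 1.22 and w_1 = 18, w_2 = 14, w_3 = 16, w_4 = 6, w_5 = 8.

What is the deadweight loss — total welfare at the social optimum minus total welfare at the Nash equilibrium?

86.24

∂u_i/∂s_i = α_i − 1, so developer i contributes w_i if α_i > 1, else 0.
α_i > 1 for i ∈ {1, 2, 4, 5}; NE contributions (18, 14, 0, 6, 8), S = 46.
W^NE = Σw_i − S^NE + (Σα_i)·S^NE = 62 + 5.39·46 = 309.94.
Planner: ∂(Σu_j)/∂s_i = Σα_j − 1 = 5.39 > 0, so everyone contributes w_i; S^SO = 62, W^SO = 62 + 5.39·62 = 396.18.
Deadweight loss = 86.24.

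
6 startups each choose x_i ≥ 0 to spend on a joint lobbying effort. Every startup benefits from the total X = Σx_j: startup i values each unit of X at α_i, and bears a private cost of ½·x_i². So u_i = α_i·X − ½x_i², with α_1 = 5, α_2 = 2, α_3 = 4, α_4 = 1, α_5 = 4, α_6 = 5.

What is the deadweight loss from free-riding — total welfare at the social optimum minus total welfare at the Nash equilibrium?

Startup i's FOC: ∂u_i/∂x_i = α_i − x_i = 0, so x_i* = α_i.
NE contributions = (5, 2, 4, 1, 4, 5); X = 21.
W^NE = (Σα)·X − ½Σα_i² = 21² − ½·87 = 397.5.
Planner sets x_i = Σα_j = 21 for every i, so X^SO = 6·21 = 126.
W^SO = (Σα)·X^SO − ½·6·(Σα)² = (6/2)·21² = 1323.
Deadweight loss = W^SO − W^NE = 925.5.

925.5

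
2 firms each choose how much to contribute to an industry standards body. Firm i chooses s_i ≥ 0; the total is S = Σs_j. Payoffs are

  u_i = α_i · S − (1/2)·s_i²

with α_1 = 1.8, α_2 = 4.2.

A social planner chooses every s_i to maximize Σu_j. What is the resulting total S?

12

Planner FOC: ∂(Σu_j)/∂s_i = (Σα_j) − s_i = 0, so s_i^SO = Σα_j = 6 for every i; S^SO = 12.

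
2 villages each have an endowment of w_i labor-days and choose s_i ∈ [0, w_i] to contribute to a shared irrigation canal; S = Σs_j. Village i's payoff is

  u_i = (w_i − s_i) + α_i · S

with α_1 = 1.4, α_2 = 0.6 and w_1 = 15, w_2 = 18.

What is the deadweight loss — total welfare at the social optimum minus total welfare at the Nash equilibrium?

∂u_i/∂s_i = α_i − 1, so village i contributes w_i if α_i > 1, else 0.
α_i > 1 for i ∈ {1}; NE contributions (15, 0), S = 15.
W^NE = Σw_i − S^NE + (Σα_i)·S^NE = 33 + 1·15 = 48.
Planner: ∂(Σu_j)/∂s_i = Σα_j − 1 = 1 > 0, so everyone contributes w_i; S^SO = 33, W^SO = 33 + 1·33 = 66.
Deadweight loss = 18.

18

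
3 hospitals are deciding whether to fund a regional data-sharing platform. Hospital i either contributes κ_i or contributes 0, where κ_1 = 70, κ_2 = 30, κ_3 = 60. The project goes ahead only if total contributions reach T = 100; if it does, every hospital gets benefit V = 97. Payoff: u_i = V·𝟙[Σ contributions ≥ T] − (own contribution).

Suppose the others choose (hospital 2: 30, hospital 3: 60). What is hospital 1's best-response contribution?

70

Others' total = 90. Contributing 70 brings total to 160 ≥ 100: gain V − κ_1 = 27.
Best response: 70.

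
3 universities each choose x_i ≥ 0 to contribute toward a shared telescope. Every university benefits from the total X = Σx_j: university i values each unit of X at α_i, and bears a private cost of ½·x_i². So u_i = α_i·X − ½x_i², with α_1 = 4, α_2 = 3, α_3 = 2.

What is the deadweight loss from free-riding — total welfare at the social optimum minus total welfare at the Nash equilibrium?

University i's FOC: ∂u_i/∂x_i = α_i − x_i = 0, so x_i* = α_i.
NE contributions = (4, 3, 2); X = 9.
W^NE = (Σα)·X − ½Σα_i² = 9² − ½·29 = 66.5.
Planner sets x_i = Σα_j = 9 for every i, so X^SO = 3·9 = 27.
W^SO = (Σα)·X^SO − ½·3·(Σα)² = (3/2)·9² = 121.5.
Deadweight loss = W^SO − W^NE = 55.

55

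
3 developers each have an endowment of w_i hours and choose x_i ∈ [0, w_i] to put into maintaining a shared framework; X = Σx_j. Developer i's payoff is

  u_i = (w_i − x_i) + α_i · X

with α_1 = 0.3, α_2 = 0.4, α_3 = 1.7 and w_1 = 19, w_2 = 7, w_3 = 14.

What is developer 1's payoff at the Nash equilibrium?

∂u_i/∂x_i = α_i − 1, so developer i contributes w_i if α_i > 1, else 0.
α_i > 1 for i ∈ {3}; NE contributions (0, 0, 14), X = 14.
u_1 = (19 − 0) + 0.3·14 = 23.2.

23.2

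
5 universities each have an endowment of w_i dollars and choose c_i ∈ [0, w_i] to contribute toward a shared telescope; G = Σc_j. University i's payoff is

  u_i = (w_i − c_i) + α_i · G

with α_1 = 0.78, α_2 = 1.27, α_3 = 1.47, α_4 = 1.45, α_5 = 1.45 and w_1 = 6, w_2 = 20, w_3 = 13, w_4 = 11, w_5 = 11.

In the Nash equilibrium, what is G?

55

∂u_i/∂c_i = α_i − 1, so university i contributes w_i if α_i > 1, else 0.
α_i > 1 for i ∈ {2, 3, 4, 5}; NE contributions (0, 20, 13, 11, 11), G = 55.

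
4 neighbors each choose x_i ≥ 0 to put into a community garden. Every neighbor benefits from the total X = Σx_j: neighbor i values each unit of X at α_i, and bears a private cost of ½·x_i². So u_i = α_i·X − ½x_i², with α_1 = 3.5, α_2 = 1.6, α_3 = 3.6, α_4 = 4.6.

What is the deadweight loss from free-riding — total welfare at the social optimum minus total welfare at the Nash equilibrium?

201.355

Neighbor i's FOC: ∂u_i/∂x_i = α_i − x_i = 0, so x_i* = α_i.
NE contributions = (3.5, 1.6, 3.6, 4.6); X = 13.3.
W^NE = (Σα)·X − ½Σα_i² = 13.3² − ½·48.93 = 152.425.
Planner sets x_i = Σα_j = 13.3 for every i, so X^SO = 4·13.3 = 53.2.
W^SO = (Σα)·X^SO − ½·4·(Σα)² = (4/2)·13.3² = 353.78.
Deadweight loss = W^SO − W^NE = 201.355.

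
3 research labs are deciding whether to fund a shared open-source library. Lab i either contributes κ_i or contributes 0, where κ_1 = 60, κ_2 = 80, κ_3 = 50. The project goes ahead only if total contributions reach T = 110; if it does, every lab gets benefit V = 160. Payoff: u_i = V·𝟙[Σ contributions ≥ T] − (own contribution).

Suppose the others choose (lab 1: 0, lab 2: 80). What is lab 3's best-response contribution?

50

Others' total = 80. Contributing 50 brings total to 130 ≥ 110: gain V − κ_3 = 110.
Best response: 50.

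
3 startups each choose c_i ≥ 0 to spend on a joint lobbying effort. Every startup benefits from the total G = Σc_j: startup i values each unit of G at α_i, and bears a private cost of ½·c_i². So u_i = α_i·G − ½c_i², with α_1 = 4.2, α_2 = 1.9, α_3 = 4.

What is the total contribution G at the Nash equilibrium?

10.1

Startup i's FOC: ∂u_i/∂c_i = α_i − c_i = 0, so c_i* = α_i.
NE contributions = (4.2, 1.9, 4); G = 10.1.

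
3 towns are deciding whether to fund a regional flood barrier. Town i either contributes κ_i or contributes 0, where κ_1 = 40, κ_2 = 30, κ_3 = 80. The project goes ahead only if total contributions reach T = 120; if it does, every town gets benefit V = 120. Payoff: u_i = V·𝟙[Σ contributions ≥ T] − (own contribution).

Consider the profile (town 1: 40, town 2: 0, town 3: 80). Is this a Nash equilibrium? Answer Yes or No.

Yes

Total = 120 ≥ 120: provided.
Town 1 (pledges 40, payoff 80): dropping to 0 → total 80, payoff 0. No gain.
Town 2 (pledges 0, payoff 120): pledging 30 → total 150, payoff 90. No gain.
Town 3 (pledges 80, payoff 40): dropping to 0 → total 40, payoff 0. No gain.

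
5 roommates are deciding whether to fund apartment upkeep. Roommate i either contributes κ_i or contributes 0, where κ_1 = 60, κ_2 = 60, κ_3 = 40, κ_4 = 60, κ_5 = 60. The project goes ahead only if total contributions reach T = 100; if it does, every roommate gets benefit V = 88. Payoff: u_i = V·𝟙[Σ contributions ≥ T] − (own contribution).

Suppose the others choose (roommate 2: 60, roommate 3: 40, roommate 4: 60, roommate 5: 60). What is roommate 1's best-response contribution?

0

Others' total = 220 ≥ 100; contributing adds cost 60 for no extra benefit.
Best response: 0.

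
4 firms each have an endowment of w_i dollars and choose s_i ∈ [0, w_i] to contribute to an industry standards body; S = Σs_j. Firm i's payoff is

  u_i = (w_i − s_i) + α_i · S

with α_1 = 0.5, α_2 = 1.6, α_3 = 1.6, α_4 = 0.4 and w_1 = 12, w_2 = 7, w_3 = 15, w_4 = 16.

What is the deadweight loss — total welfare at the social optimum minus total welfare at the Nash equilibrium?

∂u_i/∂s_i = α_i − 1, so firm i contributes w_i if α_i > 1, else 0.
α_i > 1 for i ∈ {2, 3}; NE contributions (0, 7, 15, 0), S = 22.
W^NE = Σw_i − S^NE + (Σα_i)·S^NE = 50 + 3.1·22 = 118.2.
Planner: ∂(Σu_j)/∂s_i = Σα_j − 1 = 3.1 > 0, so everyone contributes w_i; S^SO = 50, W^SO = 50 + 3.1·50 = 205.
Deadweight loss = 86.8.

86.8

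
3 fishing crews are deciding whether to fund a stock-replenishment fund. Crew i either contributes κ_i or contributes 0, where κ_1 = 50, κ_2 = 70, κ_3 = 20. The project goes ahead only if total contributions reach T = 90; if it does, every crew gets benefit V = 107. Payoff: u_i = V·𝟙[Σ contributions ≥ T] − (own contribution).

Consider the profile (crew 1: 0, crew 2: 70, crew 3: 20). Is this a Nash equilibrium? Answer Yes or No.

Total = 90 ≥ 90: provided.
Crew 1 (pledges 0, payoff 107): pledging 50 → total 140, payoff 57. No gain.
Crew 2 (pledges 70, payoff 37): dropping to 0 → total 20, payoff 0. No gain.
Crew 3 (pledges 20, payoff 87): dropping to 0 → total 70, payoff 0. No gain.

Yes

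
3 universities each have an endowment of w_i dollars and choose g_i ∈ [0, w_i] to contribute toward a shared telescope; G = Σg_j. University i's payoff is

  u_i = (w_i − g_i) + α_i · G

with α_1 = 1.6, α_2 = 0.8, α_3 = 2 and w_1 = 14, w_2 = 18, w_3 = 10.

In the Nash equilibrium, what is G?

∂u_i/∂g_i = α_i − 1, so university i contributes w_i if α_i > 1, else 0.
α_i > 1 for i ∈ {1, 3}; NE contributions (14, 0, 10), G = 24.

24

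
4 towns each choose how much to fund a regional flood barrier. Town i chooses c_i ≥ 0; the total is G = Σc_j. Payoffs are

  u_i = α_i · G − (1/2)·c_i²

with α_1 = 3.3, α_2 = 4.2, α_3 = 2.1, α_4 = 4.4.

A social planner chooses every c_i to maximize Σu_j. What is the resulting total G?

56

Planner FOC: ∂(Σu_j)/∂c_i = (Σα_j) − c_i = 0, so c_i^SO = Σα_j = 14 for every i; G^SO = 56.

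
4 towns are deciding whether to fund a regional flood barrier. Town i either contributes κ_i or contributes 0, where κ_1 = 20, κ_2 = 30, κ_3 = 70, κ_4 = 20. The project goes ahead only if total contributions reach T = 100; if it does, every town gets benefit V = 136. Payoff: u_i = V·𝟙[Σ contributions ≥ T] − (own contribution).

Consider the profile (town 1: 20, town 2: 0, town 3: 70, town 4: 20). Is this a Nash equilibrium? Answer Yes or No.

Yes

Total = 110 ≥ 100: provided.
Town 1 (pledges 20, payoff 116): dropping to 0 → total 90, payoff 0. No gain.
Town 2 (pledges 0, payoff 136): pledging 30 → total 140, payoff 106. No gain.
Town 3 (pledges 70, payoff 66): dropping to 0 → total 40, payoff 0. No gain.
Town 4 (pledges 20, payoff 116): dropping to 0 → total 90, payoff 0. No gain.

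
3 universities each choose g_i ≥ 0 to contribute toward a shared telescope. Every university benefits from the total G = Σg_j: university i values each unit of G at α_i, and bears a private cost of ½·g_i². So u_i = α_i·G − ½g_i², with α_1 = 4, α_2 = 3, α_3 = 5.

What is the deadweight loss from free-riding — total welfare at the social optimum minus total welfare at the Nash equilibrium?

University i's FOC: ∂u_i/∂g_i = α_i − g_i = 0, so g_i* = α_i.
NE contributions = (4, 3, 5); G = 12.
W^NE = (Σα)·G − ½Σα_i² = 12² − ½·50 = 119.
Planner sets g_i = Σα_j = 12 for every i, so G^SO = 3·12 = 36.
W^SO = (Σα)·G^SO − ½·3·(Σα)² = (3/2)·12² = 216.
Deadweight loss = W^SO − W^NE = 97.

97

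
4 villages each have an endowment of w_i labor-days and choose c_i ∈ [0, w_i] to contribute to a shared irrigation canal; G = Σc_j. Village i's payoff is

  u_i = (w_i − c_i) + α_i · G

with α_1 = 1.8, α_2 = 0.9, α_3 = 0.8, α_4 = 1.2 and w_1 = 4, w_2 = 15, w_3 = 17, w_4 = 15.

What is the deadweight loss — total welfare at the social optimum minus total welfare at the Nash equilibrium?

∂u_i/∂c_i = α_i − 1, so village i contributes w_i if α_i > 1, else 0.
α_i > 1 for i ∈ {1, 4}; NE contributions (4, 0, 0, 15), G = 19.
W^NE = Σw_i − G^NE + (Σα_i)·G^NE = 51 + 3.7·19 = 121.3.
Planner: ∂(Σu_j)/∂c_i = Σα_j − 1 = 3.7 > 0, so everyone contributes w_i; G^SO = 51, W^SO = 51 + 3.7·51 = 239.7.
Deadweight loss = 118.4.

118.4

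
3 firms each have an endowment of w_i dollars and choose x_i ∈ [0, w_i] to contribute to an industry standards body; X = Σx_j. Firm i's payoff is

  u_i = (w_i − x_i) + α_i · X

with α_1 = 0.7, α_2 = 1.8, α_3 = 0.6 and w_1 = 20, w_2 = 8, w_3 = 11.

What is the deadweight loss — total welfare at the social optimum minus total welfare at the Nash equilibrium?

65.1

∂u_i/∂x_i = α_i − 1, so firm i contributes w_i if α_i > 1, else 0.
α_i > 1 for i ∈ {2}; NE contributions (0, 8, 0), X = 8.
W^NE = Σw_i − X^NE + (Σα_i)·X^NE = 39 + 2.1·8 = 55.8.
Planner: ∂(Σu_j)/∂x_i = Σα_j − 1 = 2.1 > 0, so everyone contributes w_i; X^SO = 39, W^SO = 39 + 2.1·39 = 120.9.
Deadweight loss = 65.1.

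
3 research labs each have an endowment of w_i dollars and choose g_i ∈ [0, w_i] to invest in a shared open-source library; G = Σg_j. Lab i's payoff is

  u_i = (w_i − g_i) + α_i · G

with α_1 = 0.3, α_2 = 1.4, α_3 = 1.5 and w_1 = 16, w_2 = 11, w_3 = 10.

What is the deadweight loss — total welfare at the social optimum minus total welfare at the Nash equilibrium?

35.2

∂u_i/∂g_i = α_i − 1, so lab i contributes w_i if α_i > 1, else 0.
α_i > 1 for i ∈ {2, 3}; NE contributions (0, 11, 10), G = 21.
W^NE = Σw_i − G^NE + (Σα_i)·G^NE = 37 + 2.2·21 = 83.2.
Planner: ∂(Σu_j)/∂g_i = Σα_j − 1 = 2.2 > 0, so everyone contributes w_i; G^SO = 37, W^SO = 37 + 2.2·37 = 118.4.
Deadweight loss = 35.2.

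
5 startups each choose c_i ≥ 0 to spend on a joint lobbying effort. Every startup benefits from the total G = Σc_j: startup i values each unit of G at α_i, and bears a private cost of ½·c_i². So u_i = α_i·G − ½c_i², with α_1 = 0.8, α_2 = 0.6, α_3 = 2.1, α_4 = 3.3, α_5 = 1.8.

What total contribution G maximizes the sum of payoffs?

43

Planner FOC: ∂(Σu_j)/∂c_i = (Σα_j) − c_i = 0, so c_i^SO = Σα_j = 8.6 for every i; G^SO = 43.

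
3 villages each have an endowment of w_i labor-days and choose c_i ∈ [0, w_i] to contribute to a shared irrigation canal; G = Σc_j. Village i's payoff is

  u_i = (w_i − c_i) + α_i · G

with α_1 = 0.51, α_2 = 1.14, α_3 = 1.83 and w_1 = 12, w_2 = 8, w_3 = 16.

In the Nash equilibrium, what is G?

24

∂u_i/∂c_i = α_i − 1, so village i contributes w_i if α_i > 1, else 0.
α_i > 1 for i ∈ {2, 3}; NE contributions (0, 8, 16), G = 24.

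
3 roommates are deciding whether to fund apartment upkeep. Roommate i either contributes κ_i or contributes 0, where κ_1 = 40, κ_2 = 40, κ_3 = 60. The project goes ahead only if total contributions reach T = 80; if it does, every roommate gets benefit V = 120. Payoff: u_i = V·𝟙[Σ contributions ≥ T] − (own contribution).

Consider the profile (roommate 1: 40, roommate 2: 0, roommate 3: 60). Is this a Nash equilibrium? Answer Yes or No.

Total = 100 ≥ 80: provided.
Roommate 1 (pledges 40, payoff 80): dropping to 0 → total 60, payoff 0. No gain.
Roommate 2 (pledges 0, payoff 120): pledging 40 → total 140, payoff 80. No gain.
Roommate 3 (pledges 60, payoff 60): dropping to 0 → total 40, payoff 0. No gain.

Yes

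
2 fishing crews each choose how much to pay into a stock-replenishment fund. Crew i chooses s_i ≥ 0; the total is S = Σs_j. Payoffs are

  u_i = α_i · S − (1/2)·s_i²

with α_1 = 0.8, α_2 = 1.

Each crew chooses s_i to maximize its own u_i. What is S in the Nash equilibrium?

1.8

Crew i's FOC: ∂u_i/∂s_i = α_i − s_i = 0, so s_i* = α_i.
NE contributions = (0.8, 1); S = 1.8.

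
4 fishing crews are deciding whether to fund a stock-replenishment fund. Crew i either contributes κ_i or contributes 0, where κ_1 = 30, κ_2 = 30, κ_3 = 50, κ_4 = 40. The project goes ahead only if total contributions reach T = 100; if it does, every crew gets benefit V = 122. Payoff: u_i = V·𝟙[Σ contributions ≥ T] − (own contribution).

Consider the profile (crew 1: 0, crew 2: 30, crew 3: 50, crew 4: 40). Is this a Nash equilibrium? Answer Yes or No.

Total = 120 ≥ 100: provided.
Crew 1 (pledges 0, payoff 122): pledging 30 → total 150, payoff 92. No gain.
Crew 2 (pledges 30, payoff 92): dropping to 0 → total 90, payoff 0. No gain.
Crew 3 (pledges 50, payoff 72): dropping to 0 → total 70, payoff 0. No gain.
Crew 4 (pledges 40, payoff 82): dropping to 0 → total 80, payoff 0. No gain.

Yes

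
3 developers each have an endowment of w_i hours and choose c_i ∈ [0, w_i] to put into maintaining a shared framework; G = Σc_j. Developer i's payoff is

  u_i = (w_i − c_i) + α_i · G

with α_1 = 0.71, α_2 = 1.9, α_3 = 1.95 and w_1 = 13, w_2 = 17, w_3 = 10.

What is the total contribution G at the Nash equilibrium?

27

∂u_i/∂c_i = α_i − 1, so developer i contributes w_i if α_i > 1, else 0.
α_i > 1 for i ∈ {2, 3}; NE contributions (0, 17, 10), G = 27.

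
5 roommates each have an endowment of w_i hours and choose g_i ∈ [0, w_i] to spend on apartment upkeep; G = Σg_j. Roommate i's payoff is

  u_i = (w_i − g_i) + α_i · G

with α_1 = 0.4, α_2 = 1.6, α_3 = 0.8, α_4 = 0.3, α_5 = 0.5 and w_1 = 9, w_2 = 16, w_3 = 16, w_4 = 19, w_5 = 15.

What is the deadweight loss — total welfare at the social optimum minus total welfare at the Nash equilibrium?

153.4

∂u_i/∂g_i = α_i − 1, so roommate i contributes w_i if α_i > 1, else 0.
α_i > 1 for i ∈ {2}; NE contributions (0, 16, 0, 0, 0), G = 16.
W^NE = Σw_i − G^NE + (Σα_i)·G^NE = 75 + 2.6·16 = 116.6.
Planner: ∂(Σu_j)/∂g_i = Σα_j − 1 = 2.6 > 0, so everyone contributes w_i; G^SO = 75, W^SO = 75 + 2.6·75 = 270.
Deadweight loss = 153.4.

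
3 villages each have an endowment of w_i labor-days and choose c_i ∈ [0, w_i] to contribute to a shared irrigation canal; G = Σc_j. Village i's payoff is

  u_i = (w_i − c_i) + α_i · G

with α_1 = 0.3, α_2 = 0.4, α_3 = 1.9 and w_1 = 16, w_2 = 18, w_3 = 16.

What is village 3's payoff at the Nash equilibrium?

30.4

∂u_i/∂c_i = α_i − 1, so village i contributes w_i if α_i > 1, else 0.
α_i > 1 for i ∈ {3}; NE contributions (0, 0, 16), G = 16.
u_3 = (16 − 16) + 1.9·16 = 30.4.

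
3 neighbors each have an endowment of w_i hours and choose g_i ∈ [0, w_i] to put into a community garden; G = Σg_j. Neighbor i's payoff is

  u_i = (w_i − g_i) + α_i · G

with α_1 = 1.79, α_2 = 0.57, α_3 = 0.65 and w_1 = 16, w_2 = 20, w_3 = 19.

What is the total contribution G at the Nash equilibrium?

16

∂u_i/∂g_i = α_i − 1, so neighbor i contributes w_i if α_i > 1, else 0.
α_i > 1 for i ∈ {1}; NE contributions (16, 0, 0), G = 16.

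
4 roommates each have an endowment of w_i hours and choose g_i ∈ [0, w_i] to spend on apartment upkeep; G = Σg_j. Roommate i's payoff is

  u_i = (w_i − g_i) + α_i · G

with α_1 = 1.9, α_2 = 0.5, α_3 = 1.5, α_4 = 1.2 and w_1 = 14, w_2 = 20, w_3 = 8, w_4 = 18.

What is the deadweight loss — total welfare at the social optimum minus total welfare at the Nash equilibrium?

82

∂u_i/∂g_i = α_i − 1, so roommate i contributes w_i if α_i > 1, else 0.
α_i > 1 for i ∈ {1, 3, 4}; NE contributions (14, 0, 8, 18), G = 40.
W^NE = Σw_i − G^NE + (Σα_i)·G^NE = 60 + 4.1·40 = 224.
Planner: ∂(Σu_j)/∂g_i = Σα_j − 1 = 4.1 > 0, so everyone contributes w_i; G^SO = 60, W^SO = 60 + 4.1·60 = 306.
Deadweight loss = 82.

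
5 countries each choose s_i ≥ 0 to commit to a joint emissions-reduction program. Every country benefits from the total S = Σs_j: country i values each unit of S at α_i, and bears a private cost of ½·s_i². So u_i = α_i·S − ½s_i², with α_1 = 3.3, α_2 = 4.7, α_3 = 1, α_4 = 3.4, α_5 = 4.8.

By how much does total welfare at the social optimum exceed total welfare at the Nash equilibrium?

478.05

Country i's FOC: ∂u_i/∂s_i = α_i − s_i = 0, so s_i* = α_i.
NE contributions = (3.3, 4.7, 1, 3.4, 4.8); S = 17.2.
W^NE = (Σα)·S − ½Σα_i² = 17.2² − ½·68.58 = 261.55.
Planner sets s_i = Σα_j = 17.2 for every i, so S^SO = 5·17.2 = 86.
W^SO = (Σα)·S^SO − ½·5·(Σα)² = (5/2)·17.2² = 739.6.
Deadweight loss = W^SO − W^NE = 478.05.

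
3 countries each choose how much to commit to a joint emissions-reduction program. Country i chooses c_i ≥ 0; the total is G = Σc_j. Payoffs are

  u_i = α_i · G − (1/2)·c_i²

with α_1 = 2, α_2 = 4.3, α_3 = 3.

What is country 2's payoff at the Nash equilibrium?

30.745

Country i's FOC: ∂u_i/∂c_i = α_i − c_i = 0, so c_i* = α_i.
NE contributions = (2, 4.3, 3); G = 9.3.
u_2 = α_2·G − ½·(c_2)² = 4.3·9.3 − ½·4.3² = 30.745.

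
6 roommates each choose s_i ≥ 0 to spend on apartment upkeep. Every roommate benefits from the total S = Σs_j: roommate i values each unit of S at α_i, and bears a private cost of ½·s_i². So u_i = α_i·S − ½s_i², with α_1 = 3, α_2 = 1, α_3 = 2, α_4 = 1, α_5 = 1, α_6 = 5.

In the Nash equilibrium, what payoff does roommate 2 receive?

Roommate i's FOC: ∂u_i/∂s_i = α_i − s_i = 0, so s_i* = α_i.
NE contributions = (3, 1, 2, 1, 1, 5); S = 13.
u_2 = α_2·S − ½·(s_2)² = 1·13 − ½·1² = 12.5.

12.5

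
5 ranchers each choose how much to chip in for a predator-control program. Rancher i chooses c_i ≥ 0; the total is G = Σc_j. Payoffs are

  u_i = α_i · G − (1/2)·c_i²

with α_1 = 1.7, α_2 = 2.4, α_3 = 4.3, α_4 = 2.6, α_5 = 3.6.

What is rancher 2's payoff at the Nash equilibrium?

32.16

Rancher i's FOC: ∂u_i/∂c_i = α_i − c_i = 0, so c_i* = α_i.
NE contributions = (1.7, 2.4, 4.3, 2.6, 3.6); G = 14.6.
u_2 = α_2·G − ½·(c_2)² = 2.4·14.6 − ½·2.4² = 32.16.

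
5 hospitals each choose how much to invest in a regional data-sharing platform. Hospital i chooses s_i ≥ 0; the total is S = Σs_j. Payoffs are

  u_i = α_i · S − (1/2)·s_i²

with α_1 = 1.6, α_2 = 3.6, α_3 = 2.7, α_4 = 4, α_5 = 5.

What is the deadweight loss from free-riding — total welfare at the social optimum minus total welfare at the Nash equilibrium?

Hospital i's FOC: ∂u_i/∂s_i = α_i − s_i = 0, so s_i* = α_i.
NE contributions = (1.6, 3.6, 2.7, 4, 5); S = 16.9.
W^NE = (Σα)·S − ½Σα_i² = 16.9² − ½·63.81 = 253.705.
Planner sets s_i = Σα_j = 16.9 for every i, so S^SO = 5·16.9 = 84.5.
W^SO = (Σα)·S^SO − ½·5·(Σα)² = (5/2)·16.9² = 714.025.
Deadweight loss = W^SO − W^NE = 460.32.

460.32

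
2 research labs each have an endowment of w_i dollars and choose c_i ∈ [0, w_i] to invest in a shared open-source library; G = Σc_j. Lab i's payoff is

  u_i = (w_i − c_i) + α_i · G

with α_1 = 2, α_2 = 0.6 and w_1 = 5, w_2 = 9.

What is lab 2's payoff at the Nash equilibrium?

∂u_i/∂c_i = α_i − 1, so lab i contributes w_i if α_i > 1, else 0.
α_i > 1 for i ∈ {1}; NE contributions (5, 0), G = 5.
u_2 = (9 − 0) + 0.6·5 = 12.

12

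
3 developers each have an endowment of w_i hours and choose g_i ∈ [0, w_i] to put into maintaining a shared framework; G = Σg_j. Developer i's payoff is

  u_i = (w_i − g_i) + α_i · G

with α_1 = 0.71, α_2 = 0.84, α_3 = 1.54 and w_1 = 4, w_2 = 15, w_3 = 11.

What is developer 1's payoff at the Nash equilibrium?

∂u_i/∂g_i = α_i − 1, so developer i contributes w_i if α_i > 1, else 0.
α_i > 1 for i ∈ {3}; NE contributions (0, 0, 11), G = 11.
u_1 = (4 − 0) + 0.71·11 = 11.81.

11.81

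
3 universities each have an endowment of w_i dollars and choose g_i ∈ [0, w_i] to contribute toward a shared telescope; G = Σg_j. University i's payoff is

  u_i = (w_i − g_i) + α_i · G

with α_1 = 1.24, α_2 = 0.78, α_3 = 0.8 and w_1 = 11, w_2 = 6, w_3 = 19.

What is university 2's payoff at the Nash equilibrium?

∂u_i/∂g_i = α_i − 1, so university i contributes w_i if α_i > 1, else 0.
α_i > 1 for i ∈ {1}; NE contributions (11, 0, 0), G = 11.
u_2 = (6 − 0) + 0.78·11 = 14.58.

14.58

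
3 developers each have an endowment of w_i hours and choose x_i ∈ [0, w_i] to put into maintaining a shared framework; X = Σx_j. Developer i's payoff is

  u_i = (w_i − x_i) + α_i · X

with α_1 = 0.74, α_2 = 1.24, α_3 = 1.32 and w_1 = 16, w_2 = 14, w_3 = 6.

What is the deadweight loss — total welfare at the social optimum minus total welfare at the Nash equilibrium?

36.8

∂u_i/∂x_i = α_i − 1, so developer i contributes w_i if α_i > 1, else 0.
α_i > 1 for i ∈ {2, 3}; NE contributions (0, 14, 6), X = 20.
W^NE = Σw_i − X^NE + (Σα_i)·X^NE = 36 + 2.3·20 = 82.
Planner: ∂(Σu_j)/∂x_i = Σα_j − 1 = 2.3 > 0, so everyone contributes w_i; X^SO = 36, W^SO = 36 + 2.3·36 = 118.8.
Deadweight loss = 36.8.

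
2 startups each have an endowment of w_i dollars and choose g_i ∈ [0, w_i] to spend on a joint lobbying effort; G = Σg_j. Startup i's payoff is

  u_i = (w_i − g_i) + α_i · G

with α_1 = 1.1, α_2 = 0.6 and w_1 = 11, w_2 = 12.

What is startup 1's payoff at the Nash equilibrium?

∂u_i/∂g_i = α_i − 1, so startup i contributes w_i if α_i > 1, else 0.
α_i > 1 for i ∈ {1}; NE contributions (11, 0), G = 11.
u_1 = (11 − 11) + 1.1·11 = 12.1.

12.1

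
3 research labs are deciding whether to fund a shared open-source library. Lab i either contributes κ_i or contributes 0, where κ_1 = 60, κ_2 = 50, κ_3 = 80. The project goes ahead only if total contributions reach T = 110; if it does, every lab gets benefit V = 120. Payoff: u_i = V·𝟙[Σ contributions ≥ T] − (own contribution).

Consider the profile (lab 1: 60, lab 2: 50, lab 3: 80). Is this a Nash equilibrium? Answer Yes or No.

Total = 190 ≥ 110: provided.
Lab 1 (pledges 60, payoff 60): dropping to 0 → total 130, payoff 120. Profitable deviation.

No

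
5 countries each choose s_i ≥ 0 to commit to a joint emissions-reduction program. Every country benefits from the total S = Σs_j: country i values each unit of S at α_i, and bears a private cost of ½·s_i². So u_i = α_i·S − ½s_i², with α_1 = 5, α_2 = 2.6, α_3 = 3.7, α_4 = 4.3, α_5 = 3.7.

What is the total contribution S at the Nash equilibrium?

Country i's FOC: ∂u_i/∂s_i = α_i − s_i = 0, so s_i* = α_i.
NE contributions = (5, 2.6, 3.7, 4.3, 3.7); S = 19.3.

19.3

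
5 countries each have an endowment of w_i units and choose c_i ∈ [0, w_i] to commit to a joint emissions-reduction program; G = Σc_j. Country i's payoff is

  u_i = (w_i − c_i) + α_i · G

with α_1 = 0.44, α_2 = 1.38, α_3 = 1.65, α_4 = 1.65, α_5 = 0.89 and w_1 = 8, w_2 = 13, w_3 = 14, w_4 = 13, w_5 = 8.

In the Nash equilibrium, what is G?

∂u_i/∂c_i = α_i − 1, so country i contributes w_i if α_i > 1, else 0.
α_i > 1 for i ∈ {2, 3, 4}; NE contributions (0, 13, 14, 13, 0), G = 40.

40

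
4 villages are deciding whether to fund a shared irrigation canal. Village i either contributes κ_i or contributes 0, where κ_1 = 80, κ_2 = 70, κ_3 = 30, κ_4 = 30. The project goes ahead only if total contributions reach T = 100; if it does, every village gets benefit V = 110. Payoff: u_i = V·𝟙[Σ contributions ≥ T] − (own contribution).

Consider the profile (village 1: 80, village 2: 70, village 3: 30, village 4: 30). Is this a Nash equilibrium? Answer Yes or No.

Total = 210 ≥ 100: provided.
Village 1 (pledges 80, payoff 30): dropping to 0 → total 130, payoff 110. Profitable deviation.

No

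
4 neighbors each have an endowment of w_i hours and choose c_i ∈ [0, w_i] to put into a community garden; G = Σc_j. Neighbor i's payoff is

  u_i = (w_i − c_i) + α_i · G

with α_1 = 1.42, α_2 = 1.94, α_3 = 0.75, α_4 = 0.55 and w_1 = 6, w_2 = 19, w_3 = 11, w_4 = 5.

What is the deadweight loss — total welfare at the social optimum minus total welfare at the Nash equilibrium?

58.56

∂u_i/∂c_i = α_i − 1, so neighbor i contributes w_i if α_i > 1, else 0.
α_i > 1 for i ∈ {1, 2}; NE contributions (6, 19, 0, 0), G = 25.
W^NE = Σw_i − G^NE + (Σα_i)·G^NE = 41 + 3.66·25 = 132.5.
Planner: ∂(Σu_j)/∂c_i = Σα_j − 1 = 3.66 > 0, so everyone contributes w_i; G^SO = 41, W^SO = 41 + 3.66·41 = 191.06.
Deadweight loss = 58.56.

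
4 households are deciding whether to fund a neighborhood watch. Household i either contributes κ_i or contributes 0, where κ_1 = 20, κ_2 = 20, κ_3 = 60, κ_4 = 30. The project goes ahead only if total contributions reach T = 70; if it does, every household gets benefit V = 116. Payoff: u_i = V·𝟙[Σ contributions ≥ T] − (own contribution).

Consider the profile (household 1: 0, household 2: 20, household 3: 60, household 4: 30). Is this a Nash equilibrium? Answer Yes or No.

No

Total = 110 ≥ 70: provided.
Household 1 (pledges 0, payoff 116): pledging 20 → total 130, payoff 96. No gain.
Household 2 (pledges 20, payoff 96): dropping to 0 → total 90, payoff 116. Profitable deviation.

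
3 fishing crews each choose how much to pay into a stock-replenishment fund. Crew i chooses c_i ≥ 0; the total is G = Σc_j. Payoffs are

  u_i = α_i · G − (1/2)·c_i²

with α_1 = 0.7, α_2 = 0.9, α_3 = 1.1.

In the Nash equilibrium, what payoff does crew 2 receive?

2.025

Crew i's FOC: ∂u_i/∂c_i = α_i − c_i = 0, so c_i* = α_i.
NE contributions = (0.7, 0.9, 1.1); G = 2.7.
u_2 = α_2·G − ½·(c_2)² = 0.9·2.7 − ½·0.9² = 2.025.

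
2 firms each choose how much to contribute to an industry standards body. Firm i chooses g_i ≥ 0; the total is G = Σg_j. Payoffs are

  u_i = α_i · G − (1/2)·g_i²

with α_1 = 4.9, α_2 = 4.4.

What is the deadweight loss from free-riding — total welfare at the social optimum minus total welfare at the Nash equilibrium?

21.685

Firm i's FOC: ∂u_i/∂g_i = α_i − g_i = 0, so g_i* = α_i.
NE contributions = (4.9, 4.4); G = 9.3.
W^NE = (Σα)·G − ½Σα_i² = 9.3² − ½·43.37 = 64.805.
Planner sets g_i = Σα_j = 9.3 for every i, so G^SO = 2·9.3 = 18.6.
W^SO = (Σα)·G^SO − ½·2·(Σα)² = (2/2)·9.3² = 86.49.
Deadweight loss = W^SO − W^NE = 21.685.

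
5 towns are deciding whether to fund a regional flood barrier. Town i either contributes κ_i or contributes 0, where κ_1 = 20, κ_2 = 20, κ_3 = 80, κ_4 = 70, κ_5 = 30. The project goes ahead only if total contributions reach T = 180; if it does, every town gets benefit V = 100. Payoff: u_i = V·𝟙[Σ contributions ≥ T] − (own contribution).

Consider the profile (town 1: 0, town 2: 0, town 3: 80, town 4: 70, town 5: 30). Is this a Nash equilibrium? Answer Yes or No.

Total = 180 ≥ 180: provided.
Town 1 (pledges 0, payoff 100): pledging 20 → total 200, payoff 80. No gain.
Town 2 (pledges 0, payoff 100): pledging 20 → total 200, payoff 80. No gain.
Town 3 (pledges 80, payoff 20): dropping to 0 → total 100, payoff 0. No gain.
Town 4 (pledges 70, payoff 30): dropping to 0 → total 110, payoff 0. No gain.
Town 5 (pledges 30, payoff 70): dropping to 0 → total 150, payoff 0. No gain.

Yes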